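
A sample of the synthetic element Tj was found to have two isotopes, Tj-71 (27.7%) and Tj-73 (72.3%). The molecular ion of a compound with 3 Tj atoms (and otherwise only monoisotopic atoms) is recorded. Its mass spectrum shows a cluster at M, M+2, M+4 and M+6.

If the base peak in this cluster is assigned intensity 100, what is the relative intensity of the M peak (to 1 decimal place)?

(0.277 + 0.723)^3 gives M 0.0213, M+2 0.1664, M+4 0.4344, M+6 0.3779; the largest is M+4.
P(M+4) = C(3,2) × 0.277^1 × 0.723^2 = 3 × 0.2770 × 0.522729 = 0.434388 (base)
P(M) = C(3,0) × 0.277^3 × 0.723^0 = 1 × 0.02125393 × 1.0000 = 0.021254
Relative intensity = 0.021254 / 0.434388 × 100 = 4.9

4.9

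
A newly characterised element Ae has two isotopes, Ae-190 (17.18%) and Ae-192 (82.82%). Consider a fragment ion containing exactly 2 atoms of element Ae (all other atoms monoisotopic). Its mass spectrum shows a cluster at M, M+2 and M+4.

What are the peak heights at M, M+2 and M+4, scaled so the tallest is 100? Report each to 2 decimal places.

Each Ae atom is independently Ae-190 (p = 0.1718) or Ae-192 (q = 0.8282); the cluster is the binomial expansion (p + q)^2.
P(M) = 0.1718^2 = 0.029515
P(M+2) = 2 × 0.1718^1 × 0.8282^1 = 0.284570
P(M+4) = 0.8282^2 = 0.685915
The M+4 peak is largest (0.685915); scaling to 100 gives 4.30 : 41.49 : 100.00.

4.30 : 41.49 : 100.00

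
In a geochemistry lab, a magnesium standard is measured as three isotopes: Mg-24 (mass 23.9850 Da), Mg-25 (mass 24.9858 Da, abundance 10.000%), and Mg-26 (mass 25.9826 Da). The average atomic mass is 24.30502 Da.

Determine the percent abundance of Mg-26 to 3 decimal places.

11.010%

Let x and y be the fractions of Mg-24 and Mg-26. Then x + y = 1 − 0.10000 = 0.90000 and 23.9850x + 25.9826y = 24.30502 − 0.10000×24.9858 = 21.80644.
Substituting: 23.9850x + 25.9826(0.90000 − x) = 21.80644
(23.9850 − 25.9826)x = -1.5779  ⇒  x = 0.78990, y = 0.11010
Mg-24: 78.990%, Mg-26: 11.010%.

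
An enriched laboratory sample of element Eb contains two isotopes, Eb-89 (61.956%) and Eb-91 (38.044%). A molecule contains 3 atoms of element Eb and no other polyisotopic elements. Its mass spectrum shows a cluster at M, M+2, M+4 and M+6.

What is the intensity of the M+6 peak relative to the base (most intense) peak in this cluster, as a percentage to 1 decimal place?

Term probabilities: M 0.2378, M+2 0.4381, M+4 0.2690, M+6 0.0551. Base peak = M+2.
P(M+2) = C(3,1) × 0.61956^2 × 0.38044^1 = 3 × 0.38385459 × 0.38044 = 0.438101 (base)
P(M+6) = C(3,3) × 0.61956^0 × 0.38044^3 = 1 × 1.0000 × 0.05506283 = 0.055063
Relative intensity = 0.055063 / 0.438101 × 100 = 12.6

12.6%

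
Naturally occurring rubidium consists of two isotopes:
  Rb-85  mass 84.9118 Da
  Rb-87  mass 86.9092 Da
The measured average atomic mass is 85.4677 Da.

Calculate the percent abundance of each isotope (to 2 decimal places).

Writing the weighted mean with unknown fraction x of Rb-85:
84.9118·x + 86.9092·(1 − x) = 85.4677
(84.9118 − 86.9092)·x = 85.4677 − 86.9092
x = -1.4415 / -1.9974 = 0.72169 → 72.17% Rb-85, 27.83% Rb-87.

Rb-85: 72.17%, Rb-87: 27.83%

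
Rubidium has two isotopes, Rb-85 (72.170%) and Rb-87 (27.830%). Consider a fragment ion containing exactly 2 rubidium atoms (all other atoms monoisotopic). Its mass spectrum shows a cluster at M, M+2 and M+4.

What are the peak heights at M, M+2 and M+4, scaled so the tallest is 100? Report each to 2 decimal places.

The 2 Rb atoms are independent, so intensities follow the terms of (0.72170 + 0.27830)^2.
P(M) = 0.72170^2 = 0.520851
P(M+2) = 2 × 0.72170^1 × 0.27830^1 = 0.401698
P(M+4) = 0.27830^2 = 0.077451
The M peak is largest (0.520851); scaling to 100 gives 100.00 : 77.12 : 14.87.

100.00 : 77.12 : 14.87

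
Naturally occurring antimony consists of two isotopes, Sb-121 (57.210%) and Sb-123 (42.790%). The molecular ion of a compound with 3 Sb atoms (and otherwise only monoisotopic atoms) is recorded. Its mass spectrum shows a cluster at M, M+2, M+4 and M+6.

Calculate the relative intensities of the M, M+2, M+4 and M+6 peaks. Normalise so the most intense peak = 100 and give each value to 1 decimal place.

44.6 : 100.0 : 74.8 : 18.6

Each Sb atom is independently Sb-121 (p = 0.57210) or Sb-123 (q = 0.42790); the cluster is the binomial expansion (p + q)^3.
P(M) = 0.57210^3 = 0.187247
P(M+2) = 3 × 0.57210^2 × 0.42790^1 = 0.420153
P(M+4) = 3 × 0.57210^1 × 0.42790^2 = 0.314252
P(M+6) = 0.42790^3 = 0.078348
The M+2 peak is largest (0.420153); scaling to 100 gives 44.6 : 100.0 : 74.8 : 18.6.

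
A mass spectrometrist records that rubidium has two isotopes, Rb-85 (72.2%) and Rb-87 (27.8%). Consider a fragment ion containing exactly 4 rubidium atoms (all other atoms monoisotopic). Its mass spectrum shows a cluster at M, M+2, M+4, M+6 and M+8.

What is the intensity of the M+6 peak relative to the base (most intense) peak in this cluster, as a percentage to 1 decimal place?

Binomial terms of (0.722 + 0.278)^4: M 0.2717, M+2 0.4185, M+4 0.2417, M+6 0.0620, M+8 0.0060 → M+2 is the base peak.
P(M+2) = C(4,1) × 0.722^3 × 0.278^1 = 4 × 0.37636705 × 0.2780 = 0.418520 (base)
P(M+6) = C(4,3) × 0.722^1 × 0.278^3 = 4 × 0.7220 × 0.02148495 = 0.062049
Relative intensity = 0.062049 / 0.418520 × 100 = 14.8

14.8%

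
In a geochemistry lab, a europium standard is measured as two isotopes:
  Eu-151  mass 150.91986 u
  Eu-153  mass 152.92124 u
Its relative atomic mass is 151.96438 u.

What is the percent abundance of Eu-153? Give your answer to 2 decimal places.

With x = fraction of Eu-151 (so Eu-153 is 1 − x):
150.91986·x + 152.92124·(1 − x) = 151.96438
(150.91986 − 152.92124)·x = 151.96438 − 152.92124
x = -0.95686 / -2.00138 = 0.47810 → 47.81% Eu-151, 52.19% Eu-153.

52.19%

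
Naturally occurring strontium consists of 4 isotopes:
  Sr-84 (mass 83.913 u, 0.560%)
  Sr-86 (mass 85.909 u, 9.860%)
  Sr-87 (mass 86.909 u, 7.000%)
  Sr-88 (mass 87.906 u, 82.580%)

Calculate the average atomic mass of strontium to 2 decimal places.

Ar = Σ fᵢ·mᵢ = 0.00560 × 83.913 + 0.09860 × 85.909 + 0.07000 × 86.909 + 0.82580 × 87.906
= 0.4699 + 8.4706 + 6.0836 + 72.5928 = 87.6169 u

87.62 u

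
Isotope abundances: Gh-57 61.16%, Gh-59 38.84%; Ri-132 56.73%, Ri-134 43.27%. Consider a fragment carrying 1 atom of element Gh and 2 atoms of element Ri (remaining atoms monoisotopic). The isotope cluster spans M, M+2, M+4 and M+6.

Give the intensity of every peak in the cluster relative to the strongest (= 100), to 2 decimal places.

Element Gh pattern (n=1): 0.6116 : 0.3884
Element Ri pattern (n=2): 0.32182929 : 0.49094142 : 0.18722929
Convolve the two distributions (both contribute in 2-u steps):
  M: 0.6116×0.32182929 = 0.196831
  M+2: 0.6116×0.49094142 + 0.3884×0.32182929 = 0.425258
  M+4: 0.6116×0.18722929 + 0.3884×0.49094142 = 0.305191
  M+6: 0.3884×0.18722929 = 0.072720
Scale to base peak (0.425258) = 100: 46.29 : 100.00 : 71.77 : 17.10

46.29 : 100.00 : 71.77 : 17.10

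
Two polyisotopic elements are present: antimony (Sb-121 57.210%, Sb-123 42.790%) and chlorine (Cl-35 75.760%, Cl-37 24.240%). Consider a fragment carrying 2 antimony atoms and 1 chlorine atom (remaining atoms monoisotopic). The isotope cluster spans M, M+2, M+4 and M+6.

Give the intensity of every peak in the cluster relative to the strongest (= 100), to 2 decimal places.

Antimony pattern (n=2): 0.32729841 : 0.48960318 : 0.18309841
Chlorine pattern (n=1): 0.7576 : 0.2424
Convolve the two distributions (both contribute in 2-u steps):
  M: 0.32729841×0.7576 = 0.247961
  M+2: 0.32729841×0.2424 + 0.48960318×0.7576 = 0.450261
  M+4: 0.48960318×0.2424 + 0.18309841×0.7576 = 0.257395
  M+6: 0.18309841×0.2424 = 0.044383
Scale to base peak (0.450261) = 100: 55.07 : 100.00 : 57.17 : 9.86

55.07 : 100.00 : 57.17 : 9.86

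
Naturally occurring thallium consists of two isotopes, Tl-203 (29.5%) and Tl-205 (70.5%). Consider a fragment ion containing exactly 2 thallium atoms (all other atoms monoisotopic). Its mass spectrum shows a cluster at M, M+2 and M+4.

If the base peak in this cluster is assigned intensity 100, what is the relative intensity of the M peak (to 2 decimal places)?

(0.295 + 0.705)^2 gives M 0.0870, M+2 0.4160, M+4 0.4970; the largest is M+4.
P(M+4) = C(2,2) × 0.295^0 × 0.705^2 = 1 × 1.0000 × 0.497025 = 0.497025 (base)
P(M) = C(2,0) × 0.295^2 × 0.705^0 = 1 × 0.087025 × 1.0000 = 0.087025
Relative intensity = 0.087025 / 0.497025 × 100 = 17.51

17.51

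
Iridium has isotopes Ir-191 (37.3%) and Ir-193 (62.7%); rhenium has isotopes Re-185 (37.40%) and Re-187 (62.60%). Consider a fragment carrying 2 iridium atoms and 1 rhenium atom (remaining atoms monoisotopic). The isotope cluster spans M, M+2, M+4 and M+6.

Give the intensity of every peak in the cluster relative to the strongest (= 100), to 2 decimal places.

Iridium pattern (n=2): 0.139129 : 0.467742 : 0.393129
Rhenium pattern (n=1): 0.3740 : 0.6260
Convolve the two distributions (both contribute in 2-u steps):
  M: 0.139129×0.3740 = 0.052034
  M+2: 0.139129×0.6260 + 0.467742×0.3740 = 0.262030
  M+4: 0.467742×0.6260 + 0.393129×0.3740 = 0.439837
  M+6: 0.393129×0.6260 = 0.246099
Scale to base peak (0.439837) = 100: 11.83 : 59.57 : 100.00 : 55.95

11.83 : 59.57 : 100.00 : 55.95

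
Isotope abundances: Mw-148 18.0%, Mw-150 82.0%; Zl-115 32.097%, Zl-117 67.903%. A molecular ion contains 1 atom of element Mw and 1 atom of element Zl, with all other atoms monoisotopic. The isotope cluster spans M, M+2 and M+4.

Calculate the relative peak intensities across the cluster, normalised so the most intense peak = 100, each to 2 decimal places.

10.38 : 69.22 : 100.00

Element Mw pattern (n=1): 0.1800 : 0.8200
Element Zl pattern (n=1): 0.32097 : 0.67903
Convolve the two distributions (both contribute in 2-u steps):
  M: 0.1800×0.32097 = 0.057775
  M+2: 0.1800×0.67903 + 0.8200×0.32097 = 0.385421
  M+4: 0.8200×0.67903 = 0.556805
Scale to base peak (0.556805) = 100: 10.38 : 69.22 : 100.00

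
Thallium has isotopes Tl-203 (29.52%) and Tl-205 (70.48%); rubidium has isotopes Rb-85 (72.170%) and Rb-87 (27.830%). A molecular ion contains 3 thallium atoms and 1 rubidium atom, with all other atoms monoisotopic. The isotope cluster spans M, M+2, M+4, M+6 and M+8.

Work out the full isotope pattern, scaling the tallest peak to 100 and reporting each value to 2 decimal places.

Thallium pattern (n=3): 0.02572463 : 0.18425524 : 0.43991564 : 0.35010449
Rubidium pattern (n=1): 0.7217 : 0.2783
Convolve the two distributions (both contribute in 2-u steps):
  M: 0.02572463×0.7217 = 0.018565
  M+2: 0.02572463×0.2783 + 0.18425524×0.7217 = 0.140136
  M+4: 0.18425524×0.2783 + 0.43991564×0.7217 = 0.368765
  M+6: 0.43991564×0.2783 + 0.35010449×0.7217 = 0.375099
  M+8: 0.35010449×0.2783 = 0.097434
Scale to base peak (0.375099) = 100: 4.95 : 37.36 : 98.31 : 100.00 : 25.98

4.95 : 37.36 : 98.31 : 100.00 : 25.98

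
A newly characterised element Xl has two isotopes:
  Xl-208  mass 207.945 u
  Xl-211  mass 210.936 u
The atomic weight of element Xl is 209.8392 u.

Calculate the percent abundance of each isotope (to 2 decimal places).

Let x be the fractional abundance of Xl-208; then Xl-211 has abundance 1 − x.
207.945·x + 210.936·(1 − x) = 209.8392
(207.945 − 210.936)·x = 209.8392 − 210.936
x = -1.0968 / -2.991 = 0.36670 → 36.67% Xl-208, 63.33% Xl-211.

Xl-208: 36.67%, Xl-211: 63.33%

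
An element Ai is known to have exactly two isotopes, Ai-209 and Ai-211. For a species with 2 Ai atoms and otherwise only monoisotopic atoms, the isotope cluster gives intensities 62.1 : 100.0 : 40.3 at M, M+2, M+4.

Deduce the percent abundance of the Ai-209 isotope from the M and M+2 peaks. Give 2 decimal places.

55.40%

If p is the fraction of Ai that is Ai-209, then I(M+2)/I(M) = [C(2,1)·p^1·(1−p)] / p^2 = 2·(1−p)/p = 100.0/62.1 = 1.6103
(1−p)/p = 1.6103/2 = 0.8052  ⇒  p = 1/(1 + 0.8052) = 0.5540
Ai-209: 55.40%, Ai-211: 44.60%.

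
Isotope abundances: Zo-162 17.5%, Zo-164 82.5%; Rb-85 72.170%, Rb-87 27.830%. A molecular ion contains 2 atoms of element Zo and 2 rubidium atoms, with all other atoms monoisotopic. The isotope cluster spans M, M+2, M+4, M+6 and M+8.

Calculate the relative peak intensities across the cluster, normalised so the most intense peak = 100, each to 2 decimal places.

Element Zo pattern (n=2): 0.030625 : 0.28875 : 0.680625
Rubidium pattern (n=2): 0.52085089 : 0.40169822 : 0.07745089
Convolve the two distributions (both contribute in 2-u steps):
  M: 0.030625×0.52085089 = 0.015951
  M+2: 0.030625×0.40169822 + 0.28875×0.52085089 = 0.162698
  M+4: 0.030625×0.07745089 + 0.28875×0.40169822 + 0.680625×0.52085089 = 0.472866
  M+6: 0.28875×0.07745089 + 0.680625×0.40169822 = 0.295770
  M+8: 0.680625×0.07745089 = 0.052715
Scale to base peak (0.472866) = 100: 3.37 : 34.41 : 100.00 : 62.55 : 11.15

3.37 : 34.41 : 100.00 : 62.55 : 11.15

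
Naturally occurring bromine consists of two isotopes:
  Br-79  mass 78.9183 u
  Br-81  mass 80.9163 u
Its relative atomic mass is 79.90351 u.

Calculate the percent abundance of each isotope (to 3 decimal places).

Br-79: 50.690%, Br-81: 49.310%

With x = fraction of Br-79 (so Br-81 is 1 − x):
78.9183·x + 80.9163·(1 − x) = 79.90351
(78.9183 − 80.9163)·x = 79.90351 − 80.9163
x = -1.01279 / -1.9980 = 0.50690 → 50.690% Br-79, 49.310% Br-81.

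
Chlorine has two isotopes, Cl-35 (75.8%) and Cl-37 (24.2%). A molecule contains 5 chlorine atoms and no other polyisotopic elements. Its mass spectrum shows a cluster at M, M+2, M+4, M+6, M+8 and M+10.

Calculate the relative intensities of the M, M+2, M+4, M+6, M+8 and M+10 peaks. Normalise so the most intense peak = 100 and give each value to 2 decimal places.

62.64 : 100.00 : 63.85 : 20.39 : 3.25 : 0.21

Each Cl atom is independently Cl-35 (p = 0.758) or Cl-37 (q = 0.242); the cluster is the binomial expansion (p + q)^5.
P(M) = 0.758^5 = 0.250234
P(M+2) = 5 × 0.758^4 × 0.242^1 = 0.399450
P(M+4) = 10 × 0.758^3 × 0.242^2 = 0.255058
P(M+6) = 10 × 0.758^2 × 0.242^3 = 0.081430
P(M+8) = 5 × 0.758^1 × 0.242^4 = 0.012999
P(M+10) = 0.242^5 = 0.000830
The M+2 peak is largest (0.399450); scaling to 100 gives 62.64 : 100.00 : 63.85 : 20.39 : 3.25 : 0.21.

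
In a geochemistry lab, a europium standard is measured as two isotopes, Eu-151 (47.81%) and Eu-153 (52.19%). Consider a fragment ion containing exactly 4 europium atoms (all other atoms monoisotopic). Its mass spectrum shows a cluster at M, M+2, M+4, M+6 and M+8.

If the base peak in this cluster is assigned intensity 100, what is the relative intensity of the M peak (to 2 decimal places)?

Term probabilities: M 0.0522, M+2 0.2281, M+4 0.3736, M+6 0.2719, M+8 0.0742. Base peak = M+4.
P(M+4) = C(4,2) × 0.4781^2 × 0.5219^2 = 6 × 0.22857961 × 0.27237961 = 0.373563 (base)
P(M) = C(4,0) × 0.4781^4 × 0.5219^0 = 1 × 0.05224864 × 1.0000 = 0.052249
Relative intensity = 0.052249 / 0.373563 × 100 = 13.99

13.99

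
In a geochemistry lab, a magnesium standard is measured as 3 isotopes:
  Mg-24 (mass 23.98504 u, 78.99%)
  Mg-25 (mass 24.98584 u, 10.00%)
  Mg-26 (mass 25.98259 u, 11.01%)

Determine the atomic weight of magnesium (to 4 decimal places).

24.3051 u

The abundance-weighted mean is 0.7899 × 23.98504 + 0.1000 × 24.98584 + 0.1101 × 25.98259
= 18.945783 + 2.498584 + 2.860683 = 24.305050 u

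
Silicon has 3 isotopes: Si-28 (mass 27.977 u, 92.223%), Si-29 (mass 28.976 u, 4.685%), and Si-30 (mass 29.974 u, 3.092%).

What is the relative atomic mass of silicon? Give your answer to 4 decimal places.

Average mass = Σ (abundance × isotope mass) = 0.92223 × 27.977 + 0.04685 × 28.976 + 0.03092 × 29.974
= 25.80123 + 1.35753 + 0.92680 = 28.08556 u

28.0856 u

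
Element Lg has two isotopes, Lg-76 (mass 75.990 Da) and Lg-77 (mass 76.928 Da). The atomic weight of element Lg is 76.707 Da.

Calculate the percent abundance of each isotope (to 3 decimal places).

With x = fraction of Lg-76 (so Lg-77 is 1 − x):
75.990·x + 76.928·(1 − x) = 76.707
(75.990 − 76.928)·x = 76.707 − 76.928
x = -0.221 / -0.938 = 0.23561 → 23.561% Lg-76, 76.439% Lg-77.

Lg-76: 23.561%, Lg-77: 76.439%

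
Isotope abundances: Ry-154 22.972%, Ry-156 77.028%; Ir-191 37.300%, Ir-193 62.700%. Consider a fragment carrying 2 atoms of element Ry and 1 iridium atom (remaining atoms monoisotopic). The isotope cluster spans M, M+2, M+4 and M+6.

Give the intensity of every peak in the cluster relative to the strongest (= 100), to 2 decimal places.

4.44 : 37.25 : 100.00 : 83.94

Element Ry pattern (n=2): 0.05277128 : 0.35389744 : 0.59333128
Iridium pattern (n=1): 0.3730 : 0.6270
Convolve the two distributions (both contribute in 2-u steps):
  M: 0.05277128×0.3730 = 0.019684
  M+2: 0.05277128×0.6270 + 0.35389744×0.3730 = 0.165091
  M+4: 0.35389744×0.6270 + 0.59333128×0.3730 = 0.443206
  M+6: 0.59333128×0.6270 = 0.372019
Scale to base peak (0.443206) = 100: 4.44 : 37.25 : 100.00 : 83.94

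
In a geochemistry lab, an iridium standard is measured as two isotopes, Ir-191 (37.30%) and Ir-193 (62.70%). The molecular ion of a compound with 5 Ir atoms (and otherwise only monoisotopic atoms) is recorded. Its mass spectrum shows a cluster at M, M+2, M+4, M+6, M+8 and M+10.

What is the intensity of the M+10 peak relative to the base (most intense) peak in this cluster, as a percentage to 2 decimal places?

28.26%

Binomial terms of (0.3730 + 0.6270)^5: M 0.0072, M+2 0.0607, M+4 0.2040, M+6 0.3429, M+8 0.2882, M+10 0.0969 → M+6 is the base peak.
P(M+6) = C(5,3) × 0.3730^2 × 0.6270^3 = 10 × 0.139129 × 0.24649188 = 0.342942 (base)
P(M+10) = C(5,5) × 0.3730^0 × 0.6270^5 = 1 × 1.0000 × 0.09690311 = 0.096903
Relative intensity = 0.096903 / 0.342942 × 100 = 28.26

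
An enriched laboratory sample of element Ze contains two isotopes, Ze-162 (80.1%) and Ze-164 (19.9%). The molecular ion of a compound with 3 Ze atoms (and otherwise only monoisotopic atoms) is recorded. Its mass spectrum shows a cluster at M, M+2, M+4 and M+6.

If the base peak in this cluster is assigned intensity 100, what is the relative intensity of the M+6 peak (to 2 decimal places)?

1.53

Binomial terms of (0.801 + 0.199)^3: M 0.5139, M+2 0.3830, M+4 0.0952, M+6 0.0079 → M is the base peak.
P(M) = C(3,0) × 0.801^3 × 0.199^0 = 1 × 0.5139224 × 1.0000 = 0.513922 (base)
P(M+6) = C(3,3) × 0.801^0 × 0.199^3 = 1 × 1.0000 × 0.0078806 = 0.007881
Relative intensity = 0.007881 / 0.513922 × 100 = 1.53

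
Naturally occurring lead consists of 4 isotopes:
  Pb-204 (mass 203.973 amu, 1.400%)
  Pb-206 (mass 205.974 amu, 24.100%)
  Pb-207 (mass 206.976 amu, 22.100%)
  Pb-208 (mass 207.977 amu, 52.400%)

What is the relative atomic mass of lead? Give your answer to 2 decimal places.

Weight each isotope mass by its fractional abundance: 0.01400 × 203.973 + 0.24100 × 205.974 + 0.22100 × 206.976 + 0.52400 × 207.977
= 2.8556 + 49.6397 + 45.7417 + 108.9799 = 207.2169 amu

207.22 amu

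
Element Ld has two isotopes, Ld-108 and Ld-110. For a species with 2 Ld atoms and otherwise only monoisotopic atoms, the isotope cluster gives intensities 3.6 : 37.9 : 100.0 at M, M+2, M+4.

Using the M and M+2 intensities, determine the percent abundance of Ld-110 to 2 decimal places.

If p is the fraction of Ld that is Ld-108, then I(M+2)/I(M) = [C(2,1)·p^1·(1−p)] / p^2 = 2·(1−p)/p = 37.9/3.6 = 10.5278
(1−p)/p = 10.5278/2 = 5.2639  ⇒  p = 1/(1 + 5.2639) = 0.1596
Ld-108: 15.96%, Ld-110: 84.04%.

84.04%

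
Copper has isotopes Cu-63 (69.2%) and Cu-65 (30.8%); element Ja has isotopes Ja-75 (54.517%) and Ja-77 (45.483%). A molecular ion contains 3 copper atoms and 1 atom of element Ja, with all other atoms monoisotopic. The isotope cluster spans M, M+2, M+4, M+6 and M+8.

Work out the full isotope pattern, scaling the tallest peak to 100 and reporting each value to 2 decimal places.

46.09 : 100.00 : 78.74 : 26.92 : 3.39

Copper pattern (n=3): 0.33137389 : 0.44247034 : 0.19693766 : 0.02921811
Element Ja pattern (n=1): 0.54517 : 0.45483
Convolve the two distributions (both contribute in 2-u steps):
  M: 0.33137389×0.54517 = 0.180655
  M+2: 0.33137389×0.45483 + 0.44247034×0.54517 = 0.391940
  M+4: 0.44247034×0.45483 + 0.19693766×0.54517 = 0.308613
  M+6: 0.19693766×0.45483 + 0.02921811×0.54517 = 0.105502
  M+8: 0.02921811×0.45483 = 0.013289
Scale to base peak (0.391940) = 100: 46.09 : 100.00 : 78.74 : 26.92 : 3.39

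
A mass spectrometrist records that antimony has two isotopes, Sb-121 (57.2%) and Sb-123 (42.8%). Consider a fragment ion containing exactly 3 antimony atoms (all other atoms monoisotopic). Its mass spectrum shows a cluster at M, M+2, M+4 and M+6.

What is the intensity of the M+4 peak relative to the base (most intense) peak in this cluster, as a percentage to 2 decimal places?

74.83%

Binomial terms of (0.572 + 0.428)^3: M 0.1871, M+2 0.4201, M+4 0.3143, M+6 0.0784 → M+2 is the base peak.
P(M+2) = C(3,1) × 0.572^2 × 0.428^1 = 3 × 0.327184 × 0.4280 = 0.420104 (base)
P(M+4) = C(3,2) × 0.572^1 × 0.428^2 = 3 × 0.5720 × 0.183184 = 0.314344
Relative intensity = 0.314344 / 0.420104 × 100 = 74.83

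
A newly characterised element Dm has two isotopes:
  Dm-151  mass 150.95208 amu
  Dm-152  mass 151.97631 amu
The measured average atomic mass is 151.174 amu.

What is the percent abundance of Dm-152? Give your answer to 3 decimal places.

Let x be the fractional abundance of Dm-151; then Dm-152 has abundance 1 − x.
150.95208·x + 151.97631·(1 − x) = 151.174
(150.95208 − 151.97631)·x = 151.174 − 151.97631
x = -0.80231 / -1.02423 = 0.78333 → 78.333% Dm-151, 21.667% Dm-152.

21.667%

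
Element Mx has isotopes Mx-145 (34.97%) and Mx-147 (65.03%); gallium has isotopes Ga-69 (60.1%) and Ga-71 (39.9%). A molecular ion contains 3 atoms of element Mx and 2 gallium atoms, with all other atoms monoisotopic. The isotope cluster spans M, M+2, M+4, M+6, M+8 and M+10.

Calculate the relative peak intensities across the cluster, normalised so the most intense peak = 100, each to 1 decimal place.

Element Mx pattern (n=3): 0.04276484 : 0.23857574 : 0.44365399 : 0.27500543
Gallium pattern (n=2): 0.361201 : 0.479598 : 0.159201
Convolve the two distributions (both contribute in 2-u steps):
  M: 0.04276484×0.361201 = 0.015447
  M+2: 0.04276484×0.479598 + 0.23857574×0.361201 = 0.106684
  M+4: 0.04276484×0.159201 + 0.23857574×0.479598 + 0.44365399×0.361201 = 0.281477
  M+6: 0.23857574×0.159201 + 0.44365399×0.479598 + 0.27500543×0.361201 = 0.350089
  M+8: 0.44365399×0.159201 + 0.27500543×0.479598 = 0.202522
  M+10: 0.27500543×0.159201 = 0.043781
Scale to base peak (0.350089) = 100: 4.4 : 30.5 : 80.4 : 100.0 : 57.8 : 12.5

4.4 : 30.5 : 80.4 : 100.0 : 57.8 : 12.5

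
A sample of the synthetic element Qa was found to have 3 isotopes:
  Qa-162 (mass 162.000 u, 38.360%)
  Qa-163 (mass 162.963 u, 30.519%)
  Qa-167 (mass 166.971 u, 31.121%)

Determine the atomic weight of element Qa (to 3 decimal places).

Ar = Σ fᵢ·mᵢ = 0.38360 × 162.000 + 0.30519 × 162.963 + 0.31121 × 166.971
= 62.1432 + 49.7347 + 51.9630 = 163.8409 u

163.841 u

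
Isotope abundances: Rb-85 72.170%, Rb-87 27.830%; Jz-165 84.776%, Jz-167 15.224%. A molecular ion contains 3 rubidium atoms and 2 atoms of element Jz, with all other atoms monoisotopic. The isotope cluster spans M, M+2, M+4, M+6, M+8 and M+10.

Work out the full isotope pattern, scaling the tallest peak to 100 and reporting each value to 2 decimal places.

65.96 : 100.00 : 58.96 : 16.81 : 2.31 : 0.12

Rubidium pattern (n=3): 0.37589809 : 0.43485841 : 0.16768892 : 0.02155458
Element Jz pattern (n=2): 0.71869702 : 0.25812596 : 0.02317702
Convolve the two distributions (both contribute in 2-u steps):
  M: 0.37589809×0.71869702 = 0.270157
  M+2: 0.37589809×0.25812596 + 0.43485841×0.71869702 = 0.409560
  M+4: 0.37589809×0.02317702 + 0.43485841×0.25812596 + 0.16768892×0.71869702 = 0.241478
  M+6: 0.43485841×0.02317702 + 0.16768892×0.25812596 + 0.02155458×0.71869702 = 0.068855
  M+8: 0.16768892×0.02317702 + 0.02155458×0.25812596 = 0.009450
  M+10: 0.02155458×0.02317702 = 0.000500
Scale to base peak (0.409560) = 100: 65.96 : 100.00 : 58.96 : 16.81 : 2.31 : 0.12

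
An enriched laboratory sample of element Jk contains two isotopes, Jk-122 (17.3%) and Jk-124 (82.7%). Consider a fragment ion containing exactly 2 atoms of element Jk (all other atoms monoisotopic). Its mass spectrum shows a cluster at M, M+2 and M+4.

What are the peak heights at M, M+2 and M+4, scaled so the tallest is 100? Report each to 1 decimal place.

4.4 : 41.8 : 100.0

Each Jk atom is independently Jk-122 (p = 0.173) or Jk-124 (q = 0.827); the cluster is the binomial expansion (p + q)^2.
P(M) = 0.173^2 = 0.029929
P(M+2) = 2 × 0.173^1 × 0.827^1 = 0.286142
P(M+4) = 0.827^2 = 0.683929
The M+4 peak is largest (0.683929); scaling to 100 gives 4.4 : 41.8 : 100.0.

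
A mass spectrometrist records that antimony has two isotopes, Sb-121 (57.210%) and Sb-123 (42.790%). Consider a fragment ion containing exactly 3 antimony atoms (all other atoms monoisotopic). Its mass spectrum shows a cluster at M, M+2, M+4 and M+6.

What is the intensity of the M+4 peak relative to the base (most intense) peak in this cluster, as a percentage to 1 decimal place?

74.8%

Term probabilities: M 0.1872, M+2 0.4202, M+4 0.3143, M+6 0.0783. Base peak = M+2.
P(M+2) = C(3,1) × 0.57210^2 × 0.42790^1 = 3 × 0.32729841 × 0.4279 = 0.420153 (base)
P(M+4) = C(3,2) × 0.57210^1 × 0.42790^2 = 3 × 0.5721 × 0.18309841 = 0.314252
Relative intensity = 0.314252 / 0.420153 × 100 = 74.8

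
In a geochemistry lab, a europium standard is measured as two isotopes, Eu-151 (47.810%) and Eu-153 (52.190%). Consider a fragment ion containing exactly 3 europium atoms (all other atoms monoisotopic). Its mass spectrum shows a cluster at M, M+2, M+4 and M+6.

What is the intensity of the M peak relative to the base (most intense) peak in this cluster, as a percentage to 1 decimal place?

Binomial terms of (0.47810 + 0.52190)^3: M 0.1093, M+2 0.3579, M+4 0.3907, M+6 0.1422 → M+4 is the base peak.
P(M+4) = C(3,2) × 0.47810^1 × 0.52190^2 = 3 × 0.4781 × 0.27237961 = 0.390674 (base)
P(M) = C(3,0) × 0.47810^3 × 0.52190^0 = 1 × 0.10928391 × 1.0000 = 0.109284
Relative intensity = 0.109284 / 0.390674 × 100 = 28.0

28.0%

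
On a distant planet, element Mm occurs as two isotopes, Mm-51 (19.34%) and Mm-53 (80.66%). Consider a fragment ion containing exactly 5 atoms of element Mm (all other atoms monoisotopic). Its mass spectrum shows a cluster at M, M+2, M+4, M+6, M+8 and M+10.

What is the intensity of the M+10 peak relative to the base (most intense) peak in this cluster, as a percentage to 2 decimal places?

83.41%

Term probabilities: M 0.0003, M+2 0.0056, M+4 0.0471, M+6 0.1963, M+8 0.4093, M+10 0.3414. Base peak = M+8.
P(M+8) = C(5,4) × 0.1934^1 × 0.8066^4 = 5 × 0.1934 × 0.42328499 = 0.409317 (base)
P(M+10) = C(5,5) × 0.1934^0 × 0.8066^5 = 1 × 1.0000 × 0.34142167 = 0.341422
Relative intensity = 0.341422 / 0.409317 × 100 = 83.41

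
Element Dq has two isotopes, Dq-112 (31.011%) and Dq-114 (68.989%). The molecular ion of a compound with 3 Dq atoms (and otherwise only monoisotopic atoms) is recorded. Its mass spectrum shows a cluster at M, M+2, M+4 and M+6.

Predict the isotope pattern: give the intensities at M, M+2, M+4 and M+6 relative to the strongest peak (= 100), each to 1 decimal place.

Each Dq atom is independently Dq-112 (p = 0.31011) or Dq-114 (q = 0.68989); the cluster is the binomial expansion (p + q)^3.
P(M) = 0.31011^3 = 0.029823
P(M+2) = 3 × 0.31011^2 × 0.68989^1 = 0.199036
P(M+4) = 3 × 0.31011^1 × 0.68989^2 = 0.442789
P(M+6) = 0.68989^3 = 0.328352
The M+4 peak is largest (0.442789); scaling to 100 gives 6.7 : 45.0 : 100.0 : 74.2.

6.7 : 45.0 : 100.0 : 74.2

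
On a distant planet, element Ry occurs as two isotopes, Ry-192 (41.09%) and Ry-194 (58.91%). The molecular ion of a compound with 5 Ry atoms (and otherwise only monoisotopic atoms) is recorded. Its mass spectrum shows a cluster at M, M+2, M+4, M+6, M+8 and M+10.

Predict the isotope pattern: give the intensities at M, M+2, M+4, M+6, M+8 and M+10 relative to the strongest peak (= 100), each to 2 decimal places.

Expanding (0.4109 + 0.5891)^5:
P(M) = 0.4109^5 = 0.011713
P(M+2) = 5 × 0.4109^4 × 0.5891^1 = 0.083966
P(M+4) = 10 × 0.4109^3 × 0.5891^2 = 0.240761
P(M+6) = 10 × 0.4109^2 × 0.5891^3 = 0.345175
P(M+8) = 5 × 0.4109^1 × 0.5891^4 = 0.247436
P(M+10) = 0.5891^5 = 0.070949
The M+6 peak is largest (0.345175); scaling to 100 gives 3.39 : 24.33 : 69.75 : 100.00 : 71.68 : 20.55.

3.39 : 24.33 : 69.75 : 100.00 : 71.68 : 20.55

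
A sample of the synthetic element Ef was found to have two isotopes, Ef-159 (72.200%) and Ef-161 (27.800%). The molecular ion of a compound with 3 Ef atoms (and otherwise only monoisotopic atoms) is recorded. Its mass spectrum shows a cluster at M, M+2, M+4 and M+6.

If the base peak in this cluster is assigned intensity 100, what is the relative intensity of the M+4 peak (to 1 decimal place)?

38.5

(0.72200 + 0.27800)^3 gives M 0.3764, M+2 0.4348, M+4 0.1674, M+6 0.0215; the largest is M+2.
P(M+2) = C(3,1) × 0.72200^2 × 0.27800^1 = 3 × 0.521284 × 0.2780 = 0.434751 (base)
P(M+4) = C(3,2) × 0.72200^1 × 0.27800^2 = 3 × 0.7220 × 0.077284 = 0.167397
Relative intensity = 0.167397 / 0.434751 × 100 = 38.5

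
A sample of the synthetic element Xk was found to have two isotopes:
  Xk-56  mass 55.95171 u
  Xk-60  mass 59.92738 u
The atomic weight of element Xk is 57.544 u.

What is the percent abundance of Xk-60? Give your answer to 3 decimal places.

40.051%

Writing the weighted mean with unknown fraction x of Xk-56:
55.95171·x + 59.92738·(1 − x) = 57.544
(55.95171 − 59.92738)·x = 57.544 − 59.92738
x = -2.38338 / -3.97567 = 0.59949 → 59.949% Xk-56, 40.051% Xk-60.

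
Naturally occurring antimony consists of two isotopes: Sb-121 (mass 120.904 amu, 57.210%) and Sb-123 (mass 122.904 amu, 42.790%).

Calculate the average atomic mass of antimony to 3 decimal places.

Ar = Σ fᵢ·mᵢ = 0.57210 × 120.904 + 0.42790 × 122.904
= 69.1692 + 52.5906 = 121.7598 amu

121.760 amu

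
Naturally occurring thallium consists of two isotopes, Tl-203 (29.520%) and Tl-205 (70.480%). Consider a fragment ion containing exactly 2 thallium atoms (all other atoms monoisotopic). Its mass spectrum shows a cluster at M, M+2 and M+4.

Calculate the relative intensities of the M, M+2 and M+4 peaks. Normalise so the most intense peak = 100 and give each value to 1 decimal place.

Expanding (0.29520 + 0.70480)^2:
P(M) = 0.29520^2 = 0.087143
P(M+2) = 2 × 0.29520^1 × 0.70480^1 = 0.416114
P(M+4) = 0.70480^2 = 0.496743
The M+4 peak is largest (0.496743); scaling to 100 gives 17.5 : 83.8 : 100.0.

17.5 : 83.8 : 100.0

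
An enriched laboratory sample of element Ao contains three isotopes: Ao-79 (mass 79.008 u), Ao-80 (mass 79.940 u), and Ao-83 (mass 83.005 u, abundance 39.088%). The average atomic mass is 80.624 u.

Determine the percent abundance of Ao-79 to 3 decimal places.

Let x and y be the fractions of Ao-79 and Ao-80. Then x + y = 1 − 0.39088 = 0.60912 and 79.008x + 79.940y = 80.624 − 0.39088×83.005 = 48.1790056.
Substituting: 79.008x + 79.940(0.60912 − x) = 48.1790056
(79.008 − 79.940)x = -0.5140472  ⇒  x = 0.55155, y = 0.05757
Ao-79: 55.155%, Ao-80: 5.757%.

55.155%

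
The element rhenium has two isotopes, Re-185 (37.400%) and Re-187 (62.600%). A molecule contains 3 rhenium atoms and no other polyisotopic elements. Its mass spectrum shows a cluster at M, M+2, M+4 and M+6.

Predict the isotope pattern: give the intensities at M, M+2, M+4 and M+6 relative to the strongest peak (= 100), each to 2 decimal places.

11.90 : 59.74 : 100.00 : 55.79

Each Re atom is independently Re-185 (p = 0.37400) or Re-187 (q = 0.62600); the cluster is the binomial expansion (p + q)^3.
P(M) = 0.37400^3 = 0.052314
P(M+2) = 3 × 0.37400^2 × 0.62600^1 = 0.262687
P(M+4) = 3 × 0.37400^1 × 0.62600^2 = 0.439685
P(M+6) = 0.62600^3 = 0.245314
The M+4 peak is largest (0.439685); scaling to 100 gives 11.90 : 59.74 : 100.00 : 55.79.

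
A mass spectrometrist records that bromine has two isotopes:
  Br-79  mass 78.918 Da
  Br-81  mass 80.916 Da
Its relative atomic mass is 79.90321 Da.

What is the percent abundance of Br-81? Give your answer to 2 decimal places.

Writing the weighted mean with unknown fraction x of Br-79:
78.918·x + 80.916·(1 − x) = 79.90321
(78.918 − 80.916)·x = 79.90321 − 80.916
x = -1.01279 / -1.998 = 0.50690 → 50.69% Br-79, 49.31% Br-81.

49.31%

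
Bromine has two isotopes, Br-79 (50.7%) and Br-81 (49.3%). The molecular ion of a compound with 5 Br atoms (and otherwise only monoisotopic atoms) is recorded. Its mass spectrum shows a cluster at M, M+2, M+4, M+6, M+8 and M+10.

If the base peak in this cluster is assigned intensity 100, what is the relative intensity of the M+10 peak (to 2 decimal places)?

Term probabilities: M 0.0335, M+2 0.1629, M+4 0.3168, M+6 0.3080, M+8 0.1497, M+10 0.0291. Base peak = M+4.
P(M+4) = C(5,2) × 0.507^3 × 0.493^2 = 10 × 0.13032384 × 0.243049 = 0.316751 (base)
P(M+10) = C(5,5) × 0.507^0 × 0.493^5 = 1 × 1.0000 × 0.0291229 = 0.029123
Relative intensity = 0.029123 / 0.316751 × 100 = 9.19

9.19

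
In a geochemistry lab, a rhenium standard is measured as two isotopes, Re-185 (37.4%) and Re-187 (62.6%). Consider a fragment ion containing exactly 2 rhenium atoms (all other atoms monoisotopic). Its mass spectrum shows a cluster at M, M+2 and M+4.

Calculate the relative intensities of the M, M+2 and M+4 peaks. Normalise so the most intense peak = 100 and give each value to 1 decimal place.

Expanding (0.374 + 0.626)^2:
P(M) = 0.374^2 = 0.139876
P(M+2) = 2 × 0.374^1 × 0.626^1 = 0.468248
P(M+4) = 0.626^2 = 0.391876
The M+2 peak is largest (0.468248); scaling to 100 gives 29.9 : 100.0 : 83.7.

29.9 : 100.0 : 83.7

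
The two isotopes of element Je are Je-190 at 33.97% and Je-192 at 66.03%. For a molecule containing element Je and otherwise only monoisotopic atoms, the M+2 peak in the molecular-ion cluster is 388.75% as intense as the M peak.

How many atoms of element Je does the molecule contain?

With n Je atoms, P(M+2)/P(M) = C(n,1)·p^(n−1)q / p^n = n·q/p = n · 0.6603/0.3397.
n = 3.8875 × 0.3397/0.6603 = 2.00 ≈ 2

2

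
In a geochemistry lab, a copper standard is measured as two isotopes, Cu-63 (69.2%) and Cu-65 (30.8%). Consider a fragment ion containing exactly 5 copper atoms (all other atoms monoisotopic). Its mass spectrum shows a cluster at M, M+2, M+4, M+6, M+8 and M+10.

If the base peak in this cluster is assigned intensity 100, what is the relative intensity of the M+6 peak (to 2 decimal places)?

39.62

Term probabilities: M 0.1587, M+2 0.3531, M+4 0.3144, M+6 0.1399, M+8 0.0311, M+10 0.0028. Base peak = M+2.
P(M+2) = C(5,1) × 0.692^4 × 0.308^1 = 5 × 0.22931073 × 0.3080 = 0.353139 (base)
P(M+6) = C(5,3) × 0.692^2 × 0.308^3 = 10 × 0.478864 × 0.02921811 = 0.139915
Relative intensity = 0.139915 / 0.353139 × 100 = 39.62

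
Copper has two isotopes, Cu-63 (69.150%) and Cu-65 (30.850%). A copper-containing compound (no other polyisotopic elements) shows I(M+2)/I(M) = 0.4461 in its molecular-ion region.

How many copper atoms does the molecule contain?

1

The M+2/M ratio from n Cu atoms is n · q/p = n · 0.30850/0.69150.
n = 0.4461 × 0.69150/0.30850 = 1.00 ≈ 1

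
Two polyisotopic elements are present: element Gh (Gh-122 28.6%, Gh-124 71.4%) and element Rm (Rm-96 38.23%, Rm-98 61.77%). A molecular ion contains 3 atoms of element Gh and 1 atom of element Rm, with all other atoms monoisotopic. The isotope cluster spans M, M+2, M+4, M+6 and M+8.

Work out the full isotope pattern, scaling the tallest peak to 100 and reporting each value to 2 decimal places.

Element Gh pattern (n=3): 0.02339366 : 0.17520703 : 0.43740497 : 0.36399434
Element Rm pattern (n=1): 0.3823 : 0.6177
Convolve the two distributions (both contribute in 2-u steps):
  M: 0.02339366×0.3823 = 0.008943
  M+2: 0.02339366×0.6177 + 0.17520703×0.3823 = 0.081432
  M+4: 0.17520703×0.6177 + 0.43740497×0.3823 = 0.275445
  M+6: 0.43740497×0.6177 + 0.36399434×0.3823 = 0.409340
  M+8: 0.36399434×0.6177 = 0.224839
Scale to base peak (0.409340) = 100: 2.18 : 19.89 : 67.29 : 100.00 : 54.93

2.18 : 19.89 : 67.29 : 100.00 : 54.93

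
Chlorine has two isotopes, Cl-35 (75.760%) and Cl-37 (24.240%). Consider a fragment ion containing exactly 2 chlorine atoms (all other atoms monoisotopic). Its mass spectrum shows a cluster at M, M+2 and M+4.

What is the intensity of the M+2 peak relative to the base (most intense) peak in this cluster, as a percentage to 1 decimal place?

(0.75760 + 0.24240)^2 gives M 0.5740, M+2 0.3673, M+4 0.0588; the largest is M.
P(M) = C(2,0) × 0.75760^2 × 0.24240^0 = 1 × 0.57395776 × 1.0000 = 0.573958 (base)
P(M+2) = C(2,1) × 0.75760^1 × 0.24240^1 = 2 × 0.7576 × 0.2424 = 0.367284
Relative intensity = 0.367284 / 0.573958 × 100 = 64.0

64.0%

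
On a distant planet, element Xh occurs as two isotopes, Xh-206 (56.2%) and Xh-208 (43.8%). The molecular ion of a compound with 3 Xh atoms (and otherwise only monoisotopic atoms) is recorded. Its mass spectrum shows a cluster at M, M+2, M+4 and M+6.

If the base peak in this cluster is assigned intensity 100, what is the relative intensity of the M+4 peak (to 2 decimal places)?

Binomial terms of (0.562 + 0.438)^3: M 0.1775, M+2 0.4150, M+4 0.3234, M+6 0.0840 → M+2 is the base peak.
P(M+2) = C(3,1) × 0.562^2 × 0.438^1 = 3 × 0.315844 × 0.4380 = 0.415019 (base)
P(M+4) = C(3,2) × 0.562^1 × 0.438^2 = 3 × 0.5620 × 0.191844 = 0.323449
Relative intensity = 0.323449 / 0.415019 × 100 = 77.94

77.94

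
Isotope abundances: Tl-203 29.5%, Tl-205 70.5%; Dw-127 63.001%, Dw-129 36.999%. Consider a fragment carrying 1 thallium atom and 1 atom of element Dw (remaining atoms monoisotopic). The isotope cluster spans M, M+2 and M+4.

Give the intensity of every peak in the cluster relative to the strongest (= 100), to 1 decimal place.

33.6 : 100.0 : 47.1

Thallium pattern (n=1): 0.2950 : 0.7050
Element Dw pattern (n=1): 0.63001 : 0.36999
Convolve the two distributions (both contribute in 2-u steps):
  M: 0.2950×0.63001 = 0.185853
  M+2: 0.2950×0.36999 + 0.7050×0.63001 = 0.553304
  M+4: 0.7050×0.36999 = 0.260843
Scale to base peak (0.553304) = 100: 33.6 : 100.0 : 47.1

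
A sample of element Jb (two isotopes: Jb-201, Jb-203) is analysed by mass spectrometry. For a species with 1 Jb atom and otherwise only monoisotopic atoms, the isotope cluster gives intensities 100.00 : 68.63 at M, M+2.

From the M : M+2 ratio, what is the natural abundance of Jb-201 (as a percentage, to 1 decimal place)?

Write p for the Jb-201 fraction. I(M+2)/I(M) = [C(1,1)·p^0·(1−p)] / p^1 = 1·(1−p)/p = 68.63/100.00 = 0.6863
(1−p)/p = 0.6863/1 = 0.6863  ⇒  p = 1/(1 + 0.6863) = 0.5930
Jb-201: 59.3%, Jb-203: 40.7%.

59.3%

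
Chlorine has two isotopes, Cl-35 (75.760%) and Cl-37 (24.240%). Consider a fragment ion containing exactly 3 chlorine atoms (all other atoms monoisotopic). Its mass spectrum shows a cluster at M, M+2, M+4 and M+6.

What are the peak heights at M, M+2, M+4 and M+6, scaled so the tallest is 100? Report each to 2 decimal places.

100.00 : 95.99 : 30.71 : 3.28

Expanding (0.75760 + 0.24240)^3:
P(M) = 0.75760^3 = 0.434830
P(M+2) = 3 × 0.75760^2 × 0.24240^1 = 0.417382
P(M+4) = 3 × 0.75760^1 × 0.24240^2 = 0.133545
P(M+6) = 0.24240^3 = 0.014243
The M peak is largest (0.434830); scaling to 100 gives 100.00 : 95.99 : 30.71 : 3.28.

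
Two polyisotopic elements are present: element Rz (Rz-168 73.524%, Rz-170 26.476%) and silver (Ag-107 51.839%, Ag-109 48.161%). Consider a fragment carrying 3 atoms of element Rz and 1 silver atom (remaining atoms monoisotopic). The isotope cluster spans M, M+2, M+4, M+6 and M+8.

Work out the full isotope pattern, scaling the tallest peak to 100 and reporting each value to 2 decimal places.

Element Rz pattern (n=3): 0.39745446 : 0.42937018 : 0.15461625 : 0.01855911
Silver pattern (n=1): 0.51839 : 0.48161
Convolve the two distributions (both contribute in 2-u steps):
  M: 0.39745446×0.51839 = 0.206036
  M+2: 0.39745446×0.48161 + 0.42937018×0.51839 = 0.413999
  M+4: 0.42937018×0.48161 + 0.15461625×0.51839 = 0.286940
  M+6: 0.15461625×0.48161 + 0.01855911×0.51839 = 0.084086
  M+8: 0.01855911×0.48161 = 0.008938
Scale to base peak (0.413999) = 100: 49.77 : 100.00 : 69.31 : 20.31 : 2.16

49.77 : 100.00 : 69.31 : 20.31 : 2.16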